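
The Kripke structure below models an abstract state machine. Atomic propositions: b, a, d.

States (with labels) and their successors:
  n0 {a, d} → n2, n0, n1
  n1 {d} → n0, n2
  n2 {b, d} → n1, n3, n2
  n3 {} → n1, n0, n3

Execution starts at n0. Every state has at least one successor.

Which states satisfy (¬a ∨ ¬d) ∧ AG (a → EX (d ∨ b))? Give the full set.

{n1, n2, n3}

States satisfying ¬a: {n1, n2, n3}.
States satisfying ¬d: {n3}.
States satisfying ¬a ∨ ¬d: {n1, n2, n3}.
States satisfying a → EX (d ∨ b): {n0, n1, n2, n3}.
States satisfying AG (a → EX (d ∨ b)): {n0, n1, n2, n3}.
States satisfying (¬a ∨ ¬d) ∧ AG (a → EX (d ∨ b)): {n1, n2, n3}.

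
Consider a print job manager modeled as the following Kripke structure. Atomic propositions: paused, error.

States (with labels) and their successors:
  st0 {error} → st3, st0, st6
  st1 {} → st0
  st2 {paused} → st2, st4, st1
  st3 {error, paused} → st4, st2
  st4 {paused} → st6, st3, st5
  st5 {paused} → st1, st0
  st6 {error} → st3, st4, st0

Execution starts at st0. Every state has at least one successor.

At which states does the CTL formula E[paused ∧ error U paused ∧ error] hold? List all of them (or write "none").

{st3}

States satisfying paused ∧ error: {st3}.
States satisfying E[paused ∧ error U paused ∧ error]: {st3}.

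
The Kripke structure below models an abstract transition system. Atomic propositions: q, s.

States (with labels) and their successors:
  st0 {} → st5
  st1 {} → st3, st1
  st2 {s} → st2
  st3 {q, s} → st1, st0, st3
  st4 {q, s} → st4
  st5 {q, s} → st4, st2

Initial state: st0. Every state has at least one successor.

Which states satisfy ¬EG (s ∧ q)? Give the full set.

States satisfying s ∧ q: {st3, st4, st5}.
States satisfying EG (s ∧ q): {st3, st4, st5}.
States satisfying ¬EG (s ∧ q): {st0, st1, st2}.

{st0, st1, st2}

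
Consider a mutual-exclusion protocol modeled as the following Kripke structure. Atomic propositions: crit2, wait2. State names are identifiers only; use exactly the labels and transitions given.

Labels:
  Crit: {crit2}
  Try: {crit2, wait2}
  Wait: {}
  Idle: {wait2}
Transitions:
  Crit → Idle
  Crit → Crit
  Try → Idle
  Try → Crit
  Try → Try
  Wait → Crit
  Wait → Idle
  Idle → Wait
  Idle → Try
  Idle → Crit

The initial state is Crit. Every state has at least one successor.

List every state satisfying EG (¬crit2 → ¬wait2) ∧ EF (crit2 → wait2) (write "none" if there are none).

States satisfying ¬crit2 → ¬wait2: {Crit, Try, Wait}.
States satisfying EG (¬crit2 → ¬wait2): {Crit, Try, Wait}.
States satisfying crit2 → wait2: {Try, Wait, Idle}.
States satisfying EF (crit2 → wait2): {Crit, Try, Wait, Idle}.
States satisfying EG (¬crit2 → ¬wait2) ∧ EF (crit2 → wait2): {Crit, Try, Wait}.

{Crit, Try, Wait}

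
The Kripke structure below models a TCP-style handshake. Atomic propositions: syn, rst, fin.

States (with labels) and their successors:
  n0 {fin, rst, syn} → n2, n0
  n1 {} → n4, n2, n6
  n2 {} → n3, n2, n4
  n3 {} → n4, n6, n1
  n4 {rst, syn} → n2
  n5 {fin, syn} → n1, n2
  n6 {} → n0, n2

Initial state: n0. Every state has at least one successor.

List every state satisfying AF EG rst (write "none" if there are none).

{n0}

States satisfying EG rst: {n0}.
States satisfying AF EG rst: {n0}.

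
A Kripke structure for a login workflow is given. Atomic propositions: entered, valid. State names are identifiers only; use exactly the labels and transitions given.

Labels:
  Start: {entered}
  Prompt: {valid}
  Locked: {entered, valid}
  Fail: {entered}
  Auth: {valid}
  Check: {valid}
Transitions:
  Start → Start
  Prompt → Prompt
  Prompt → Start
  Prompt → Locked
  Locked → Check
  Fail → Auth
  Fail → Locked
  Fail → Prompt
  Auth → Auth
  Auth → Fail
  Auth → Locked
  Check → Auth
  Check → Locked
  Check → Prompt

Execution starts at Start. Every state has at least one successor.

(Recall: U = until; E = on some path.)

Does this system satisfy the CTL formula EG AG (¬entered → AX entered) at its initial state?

Yes

States satisfying AG (¬entered → AX entered): {Start}.
States satisfying EG AG (¬entered → AX entered): {Start}.
Start ∈ Sat(EG AG (¬entered → AX entered)).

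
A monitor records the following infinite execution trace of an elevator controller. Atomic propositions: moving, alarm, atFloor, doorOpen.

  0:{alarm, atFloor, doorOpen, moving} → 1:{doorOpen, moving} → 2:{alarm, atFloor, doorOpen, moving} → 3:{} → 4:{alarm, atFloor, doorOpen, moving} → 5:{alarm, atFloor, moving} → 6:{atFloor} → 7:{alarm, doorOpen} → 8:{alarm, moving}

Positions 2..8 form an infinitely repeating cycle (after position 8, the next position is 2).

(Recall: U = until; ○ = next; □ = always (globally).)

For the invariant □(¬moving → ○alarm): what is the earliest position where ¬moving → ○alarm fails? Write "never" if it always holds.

never

¬moving → ○alarm holds at every position 0..8, and those are all the positions the trace ever visits, so the invariant □(¬moving → ○alarm) is never violated.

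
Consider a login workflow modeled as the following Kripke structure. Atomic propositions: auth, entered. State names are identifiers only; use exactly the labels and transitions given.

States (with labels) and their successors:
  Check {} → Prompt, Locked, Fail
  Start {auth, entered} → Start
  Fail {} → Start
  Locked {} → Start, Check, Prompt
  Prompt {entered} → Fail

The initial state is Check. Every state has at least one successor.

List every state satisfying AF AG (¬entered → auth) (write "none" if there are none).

States satisfying AG (¬entered → auth): {Start}.
States satisfying AF AG (¬entered → auth): {Start, Fail, Prompt}.

{Start, Fail, Prompt}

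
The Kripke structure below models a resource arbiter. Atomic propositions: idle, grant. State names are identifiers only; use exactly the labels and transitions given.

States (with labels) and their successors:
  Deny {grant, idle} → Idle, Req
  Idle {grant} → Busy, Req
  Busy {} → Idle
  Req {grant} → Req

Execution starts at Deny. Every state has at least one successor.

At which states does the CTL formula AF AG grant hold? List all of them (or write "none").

States satisfying AG grant: {Req}.
States satisfying AF AG grant: {Req}.

{Req}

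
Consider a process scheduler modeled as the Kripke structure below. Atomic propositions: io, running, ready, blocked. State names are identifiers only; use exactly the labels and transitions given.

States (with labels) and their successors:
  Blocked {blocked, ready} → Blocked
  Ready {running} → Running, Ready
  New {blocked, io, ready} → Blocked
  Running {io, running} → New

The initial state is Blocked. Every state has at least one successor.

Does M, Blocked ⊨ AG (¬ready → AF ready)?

States satisfying ¬ready → AF ready: {Blocked, New, Running}.
States satisfying AG (¬ready → AF ready): {Blocked, New, Running}.
Every state reachable from Blocked satisfies ¬ready → AF ready.
Blocked ∈ Sat(AG (¬ready → AF ready)).

Holds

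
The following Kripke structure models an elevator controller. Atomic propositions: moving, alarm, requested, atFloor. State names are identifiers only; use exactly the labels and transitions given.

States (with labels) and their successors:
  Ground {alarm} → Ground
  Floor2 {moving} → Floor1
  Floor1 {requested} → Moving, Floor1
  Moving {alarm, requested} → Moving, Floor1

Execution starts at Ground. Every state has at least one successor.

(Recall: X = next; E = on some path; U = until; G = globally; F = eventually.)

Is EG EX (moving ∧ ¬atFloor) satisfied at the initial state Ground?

No

States satisfying EX (moving ∧ ¬atFloor): ∅.
States satisfying EG EX (moving ∧ ¬atFloor): ∅.
No suitable path/successor from Ground witnesses the formula.
Ground ∉ Sat(EG EX (moving ∧ ¬atFloor)).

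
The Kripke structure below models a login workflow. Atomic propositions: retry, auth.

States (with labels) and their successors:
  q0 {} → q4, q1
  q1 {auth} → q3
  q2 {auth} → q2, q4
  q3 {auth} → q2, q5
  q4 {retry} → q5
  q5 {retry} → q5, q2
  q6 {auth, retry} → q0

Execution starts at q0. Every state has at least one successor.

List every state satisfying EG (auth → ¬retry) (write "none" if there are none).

{q0, q1, q2, q3, q4, q5}

States satisfying auth → ¬retry: {q0, q1, q2, q3, q4, q5}.
States satisfying EG (auth → ¬retry): {q0, q1, q2, q3, q4, q5}.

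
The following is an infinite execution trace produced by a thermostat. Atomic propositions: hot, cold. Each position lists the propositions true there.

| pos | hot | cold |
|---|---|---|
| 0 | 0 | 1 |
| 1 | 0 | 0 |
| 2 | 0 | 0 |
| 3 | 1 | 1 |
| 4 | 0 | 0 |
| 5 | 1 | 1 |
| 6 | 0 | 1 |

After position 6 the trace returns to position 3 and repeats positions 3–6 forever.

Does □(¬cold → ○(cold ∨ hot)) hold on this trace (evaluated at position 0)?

¬cold → ○(cold ∨ hot) must hold at every position from 0 onward. It fails at position 1, so □(¬cold → ○(cold ∨ hot)) is false.
Positions where ¬cold holds: 1, 2, 4.
Check ○(cold ∨ hot) at each: 1→fails, 2→ok, 4→ok.

No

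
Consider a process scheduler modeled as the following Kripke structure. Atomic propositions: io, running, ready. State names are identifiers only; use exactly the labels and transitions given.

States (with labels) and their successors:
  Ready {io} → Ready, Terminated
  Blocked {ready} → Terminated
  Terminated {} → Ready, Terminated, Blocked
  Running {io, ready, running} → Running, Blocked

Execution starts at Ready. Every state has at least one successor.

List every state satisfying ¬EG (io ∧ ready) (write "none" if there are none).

{Ready, Blocked, Terminated}

States satisfying io ∧ ready: {Running}.
States satisfying EG (io ∧ ready): {Running}.
States satisfying ¬EG (io ∧ ready): {Ready, Blocked, Terminated}.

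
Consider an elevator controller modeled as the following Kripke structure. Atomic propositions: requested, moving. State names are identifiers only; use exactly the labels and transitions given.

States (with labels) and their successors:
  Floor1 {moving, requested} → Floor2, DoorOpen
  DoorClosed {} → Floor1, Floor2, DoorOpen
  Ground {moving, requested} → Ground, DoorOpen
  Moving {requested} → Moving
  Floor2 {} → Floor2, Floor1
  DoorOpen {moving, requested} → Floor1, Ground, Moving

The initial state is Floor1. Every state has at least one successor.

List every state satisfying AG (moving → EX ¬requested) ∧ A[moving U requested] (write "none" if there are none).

{Moving}

States satisfying moving → EX ¬requested: {Floor1, DoorClosed, Moving, Floor2}.
States satisfying AG (moving → EX ¬requested): {Moving}.
States satisfying moving: {Floor1, Ground, DoorOpen}.
States satisfying requested: {Floor1, Ground, Moving, DoorOpen}.
States satisfying A[moving U requested]: {Floor1, Ground, Moving, DoorOpen}.
States satisfying AG (moving → EX ¬requested) ∧ A[moving U requested]: {Moving}.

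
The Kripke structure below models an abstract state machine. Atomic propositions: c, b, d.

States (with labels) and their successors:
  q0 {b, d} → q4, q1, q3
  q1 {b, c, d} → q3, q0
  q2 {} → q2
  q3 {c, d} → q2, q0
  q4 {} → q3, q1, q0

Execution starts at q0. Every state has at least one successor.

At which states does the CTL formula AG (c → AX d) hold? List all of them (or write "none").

States satisfying c → AX d: {q0, q1, q2, q4}.
States satisfying AG (c → AX d): {q2}.

{q2}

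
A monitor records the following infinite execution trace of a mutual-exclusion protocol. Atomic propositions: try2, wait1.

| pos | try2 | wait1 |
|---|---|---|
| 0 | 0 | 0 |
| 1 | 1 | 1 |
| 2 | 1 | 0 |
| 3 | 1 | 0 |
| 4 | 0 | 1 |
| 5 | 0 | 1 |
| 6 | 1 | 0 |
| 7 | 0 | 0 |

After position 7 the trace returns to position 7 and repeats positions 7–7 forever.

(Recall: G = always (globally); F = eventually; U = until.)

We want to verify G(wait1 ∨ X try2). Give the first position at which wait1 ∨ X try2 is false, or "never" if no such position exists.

Check wait1 ∨ X try2 at each position in order: 0 ✓, 1 ✓, 2 ✓.
At position 3 the labels are {try2} and the next position 4 has {wait1}, so wait1 ∨ X try2 is false there. This is the first violation.

3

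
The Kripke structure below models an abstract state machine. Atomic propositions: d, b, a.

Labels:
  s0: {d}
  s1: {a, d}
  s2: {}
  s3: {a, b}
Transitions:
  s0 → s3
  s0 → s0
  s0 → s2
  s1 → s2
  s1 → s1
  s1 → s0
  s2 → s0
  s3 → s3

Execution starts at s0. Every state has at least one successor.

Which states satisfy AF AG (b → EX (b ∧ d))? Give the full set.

States satisfying AG (b → EX (b ∧ d)): ∅.
States satisfying AF AG (b → EX (b ∧ d)): ∅.

none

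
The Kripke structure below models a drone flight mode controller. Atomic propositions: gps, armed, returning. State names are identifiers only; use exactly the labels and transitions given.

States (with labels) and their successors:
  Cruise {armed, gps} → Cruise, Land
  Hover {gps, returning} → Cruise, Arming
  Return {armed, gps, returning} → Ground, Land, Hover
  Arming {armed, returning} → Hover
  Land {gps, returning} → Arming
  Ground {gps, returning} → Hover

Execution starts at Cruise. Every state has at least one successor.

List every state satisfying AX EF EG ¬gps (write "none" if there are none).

States satisfying EF EG ¬gps: ∅.
States satisfying AX EF EG ¬gps: ∅.

none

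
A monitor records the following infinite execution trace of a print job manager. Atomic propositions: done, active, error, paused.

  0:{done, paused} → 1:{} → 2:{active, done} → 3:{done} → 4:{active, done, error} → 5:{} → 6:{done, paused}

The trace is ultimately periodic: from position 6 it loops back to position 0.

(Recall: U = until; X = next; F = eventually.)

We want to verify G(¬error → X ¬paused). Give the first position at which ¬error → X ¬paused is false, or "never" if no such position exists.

Check ¬error → X ¬paused at each position in order: 0 ✓, 1 ✓, 2 ✓, 3 ✓, 4 ✓.
At position 5 the labels are {} and the next position 6 has {done, paused}, so ¬error → X ¬paused is false there. This is the first violation.

5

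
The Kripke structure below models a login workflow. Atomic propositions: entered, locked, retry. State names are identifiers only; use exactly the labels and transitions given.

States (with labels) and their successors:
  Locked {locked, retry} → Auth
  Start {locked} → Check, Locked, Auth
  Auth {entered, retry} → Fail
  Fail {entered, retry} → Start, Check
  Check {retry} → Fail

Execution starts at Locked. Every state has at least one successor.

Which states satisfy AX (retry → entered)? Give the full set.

States satisfying retry → entered: {Start, Auth, Fail}.
States satisfying AX (retry → entered): {Locked, Auth, Check}.

{Locked, Auth, Check}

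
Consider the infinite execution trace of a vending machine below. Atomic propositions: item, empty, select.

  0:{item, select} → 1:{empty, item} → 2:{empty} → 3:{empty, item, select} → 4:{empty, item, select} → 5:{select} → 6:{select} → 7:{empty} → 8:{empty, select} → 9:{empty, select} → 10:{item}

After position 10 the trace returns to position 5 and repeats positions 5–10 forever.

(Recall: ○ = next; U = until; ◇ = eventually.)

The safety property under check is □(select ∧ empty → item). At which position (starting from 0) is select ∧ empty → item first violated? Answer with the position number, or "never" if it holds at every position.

Check select ∧ empty → item at each position in order: 0 ✓, 1 ✓, 2 ✓, 3 ✓, 4 ✓, 5 ✓, 6 ✓, 7 ✓.
At position 8 the labels are {empty, select}, so select ∧ empty → item is false there. This is the first violation.

8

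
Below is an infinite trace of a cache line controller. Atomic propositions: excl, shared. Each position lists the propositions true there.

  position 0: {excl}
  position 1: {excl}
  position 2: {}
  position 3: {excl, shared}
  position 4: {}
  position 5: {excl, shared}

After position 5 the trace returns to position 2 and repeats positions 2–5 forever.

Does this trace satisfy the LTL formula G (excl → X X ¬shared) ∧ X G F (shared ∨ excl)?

excl → X X ¬shared must hold at every position from 0 onward. It fails at position 1, so G (excl → X X ¬shared) is false.
Positions where excl holds: 0, 1, 3, 5.
Check X X ¬shared at each: 0→ok, 1→fails, 3→fails, 5→fails.
The position after 0 is 1; G F (shared ∨ excl) is true there.
At position 0: G (excl → X X ¬shared) is false; X G F (shared ∨ excl) is true; so G (excl → X X ¬shared) ∧ X G F (shared ∨ excl) is false.

Does not hold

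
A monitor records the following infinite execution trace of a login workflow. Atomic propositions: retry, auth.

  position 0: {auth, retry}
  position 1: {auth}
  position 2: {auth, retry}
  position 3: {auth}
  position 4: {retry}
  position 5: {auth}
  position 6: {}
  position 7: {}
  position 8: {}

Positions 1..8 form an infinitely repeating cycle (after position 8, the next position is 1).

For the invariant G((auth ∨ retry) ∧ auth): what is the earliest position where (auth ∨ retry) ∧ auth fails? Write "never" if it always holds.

4

Check (auth ∨ retry) ∧ auth at each position in order: 0 ✓, 1 ✓, 2 ✓, 3 ✓.
At position 4 the labels are {retry}, so (auth ∨ retry) ∧ auth is false there. This is the first violation.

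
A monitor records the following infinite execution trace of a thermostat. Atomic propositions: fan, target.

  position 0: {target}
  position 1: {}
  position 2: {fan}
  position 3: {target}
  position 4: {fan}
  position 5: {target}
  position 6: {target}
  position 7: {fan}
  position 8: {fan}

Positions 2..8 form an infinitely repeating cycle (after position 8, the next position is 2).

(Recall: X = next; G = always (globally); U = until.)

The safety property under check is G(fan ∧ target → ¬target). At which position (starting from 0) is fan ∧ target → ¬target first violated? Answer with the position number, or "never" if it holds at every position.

never

fan ∧ target → ¬target holds at every position 0..8, and those are all the positions the trace ever visits, so the invariant G(fan ∧ target → ¬target) is never violated.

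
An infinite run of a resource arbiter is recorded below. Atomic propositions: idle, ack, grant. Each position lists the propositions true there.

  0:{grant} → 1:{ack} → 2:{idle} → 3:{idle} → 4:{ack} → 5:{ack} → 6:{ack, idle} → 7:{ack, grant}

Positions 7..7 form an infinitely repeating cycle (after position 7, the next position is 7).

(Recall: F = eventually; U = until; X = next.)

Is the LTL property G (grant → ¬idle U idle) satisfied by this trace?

Violated

grant → ¬idle U idle must hold at every position from 0 onward. It fails at position 7, so G (grant → ¬idle U idle) is false.
Positions where grant holds: 0, 7.
Check ¬idle U idle at each: 0→ok, 7→fails.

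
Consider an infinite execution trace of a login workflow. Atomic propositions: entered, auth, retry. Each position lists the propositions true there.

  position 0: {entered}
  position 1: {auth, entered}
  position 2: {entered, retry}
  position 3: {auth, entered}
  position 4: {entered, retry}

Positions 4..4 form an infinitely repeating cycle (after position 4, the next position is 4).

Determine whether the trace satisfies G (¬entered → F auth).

¬entered → F auth holds at every position 0..4, and those are all positions ever visited, so G (¬entered → F auth) holds.

Yes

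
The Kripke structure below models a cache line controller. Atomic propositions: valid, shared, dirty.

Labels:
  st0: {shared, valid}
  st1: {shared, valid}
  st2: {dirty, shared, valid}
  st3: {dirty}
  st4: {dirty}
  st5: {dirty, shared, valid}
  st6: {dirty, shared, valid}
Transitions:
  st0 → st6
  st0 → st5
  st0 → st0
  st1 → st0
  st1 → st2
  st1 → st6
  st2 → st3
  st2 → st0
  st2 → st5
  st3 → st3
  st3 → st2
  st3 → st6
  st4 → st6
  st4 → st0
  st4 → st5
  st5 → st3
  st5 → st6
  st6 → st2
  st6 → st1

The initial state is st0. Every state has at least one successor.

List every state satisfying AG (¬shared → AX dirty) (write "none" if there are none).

{st0, st1, st2, st3, st5, st6}

States satisfying ¬shared → AX dirty: {st0, st1, st2, st3, st5, st6}.
States satisfying AG (¬shared → AX dirty): {st0, st1, st2, st3, st5, st6}.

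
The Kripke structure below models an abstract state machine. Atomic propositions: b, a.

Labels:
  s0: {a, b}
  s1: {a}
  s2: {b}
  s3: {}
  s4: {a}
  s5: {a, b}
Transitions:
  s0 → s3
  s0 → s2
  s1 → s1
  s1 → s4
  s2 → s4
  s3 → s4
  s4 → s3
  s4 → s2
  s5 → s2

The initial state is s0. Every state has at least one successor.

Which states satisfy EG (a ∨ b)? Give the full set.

States satisfying a ∨ b: {s0, s1, s2, s4, s5}.
States satisfying EG (a ∨ b): {s0, s1, s2, s4, s5}.

{s0, s1, s2, s4, s5}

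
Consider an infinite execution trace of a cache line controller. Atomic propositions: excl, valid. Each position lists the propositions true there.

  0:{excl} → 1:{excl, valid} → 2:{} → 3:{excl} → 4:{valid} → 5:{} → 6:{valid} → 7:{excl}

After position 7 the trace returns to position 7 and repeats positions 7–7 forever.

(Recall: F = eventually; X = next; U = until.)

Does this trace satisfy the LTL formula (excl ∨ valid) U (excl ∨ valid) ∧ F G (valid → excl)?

Satisfied

Walking from position 0: excl ∨ valid first holds at position 0, and excl ∨ valid holds at every earlier position along the way, so (excl ∨ valid) U (excl ∨ valid) holds.
G (valid → excl) holds at position 7, which is reachable from 0, so F G (valid → excl) holds.
At position 0: (excl ∨ valid) U (excl ∨ valid) is true; F G (valid → excl) is true; so (excl ∨ valid) U (excl ∨ valid) ∧ F G (valid → excl) is true.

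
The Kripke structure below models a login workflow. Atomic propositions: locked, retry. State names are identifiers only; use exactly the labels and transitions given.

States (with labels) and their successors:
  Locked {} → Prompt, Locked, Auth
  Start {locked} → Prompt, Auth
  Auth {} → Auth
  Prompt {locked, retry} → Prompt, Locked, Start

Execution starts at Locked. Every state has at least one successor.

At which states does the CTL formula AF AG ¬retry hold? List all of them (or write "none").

States satisfying AG ¬retry: {Auth}.
States satisfying AF AG ¬retry: {Auth}.

{Auth}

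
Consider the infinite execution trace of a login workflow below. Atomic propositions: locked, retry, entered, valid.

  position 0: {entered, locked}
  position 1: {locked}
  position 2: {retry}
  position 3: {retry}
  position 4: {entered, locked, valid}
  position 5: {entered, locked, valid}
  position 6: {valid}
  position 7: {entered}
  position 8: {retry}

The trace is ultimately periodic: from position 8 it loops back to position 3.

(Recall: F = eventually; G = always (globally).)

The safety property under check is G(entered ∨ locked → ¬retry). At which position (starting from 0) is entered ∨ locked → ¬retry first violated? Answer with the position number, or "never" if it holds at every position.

entered ∨ locked → ¬retry holds at every position 0..8, and those are all the positions the trace ever visits, so the invariant G(entered ∨ locked → ¬retry) is never violated.

never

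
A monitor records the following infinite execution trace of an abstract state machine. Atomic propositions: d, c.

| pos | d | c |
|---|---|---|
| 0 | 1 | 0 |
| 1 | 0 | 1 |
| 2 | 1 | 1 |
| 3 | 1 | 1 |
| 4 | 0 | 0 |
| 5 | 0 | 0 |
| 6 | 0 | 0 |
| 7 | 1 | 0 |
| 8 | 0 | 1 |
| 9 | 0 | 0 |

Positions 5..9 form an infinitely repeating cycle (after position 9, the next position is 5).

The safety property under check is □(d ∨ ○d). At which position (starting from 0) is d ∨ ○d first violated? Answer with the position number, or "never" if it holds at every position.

4

Check d ∨ ○d at each position in order: 0 ✓, 1 ✓, 2 ✓, 3 ✓.
At position 4 the labels are {} and the next position 5 has {}, so d ∨ ○d is false there. This is the first violation.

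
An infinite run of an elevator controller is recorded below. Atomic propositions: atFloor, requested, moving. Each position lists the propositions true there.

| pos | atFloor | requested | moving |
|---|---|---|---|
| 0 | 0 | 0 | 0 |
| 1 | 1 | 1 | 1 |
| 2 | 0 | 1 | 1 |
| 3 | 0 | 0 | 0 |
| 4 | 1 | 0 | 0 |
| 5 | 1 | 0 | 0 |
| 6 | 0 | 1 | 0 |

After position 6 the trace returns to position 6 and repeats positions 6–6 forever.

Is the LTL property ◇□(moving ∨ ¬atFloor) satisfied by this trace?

□(moving ∨ ¬atFloor) holds at position 6, which is reachable from 0, so ◇□(moving ∨ ¬atFloor) holds.

Holds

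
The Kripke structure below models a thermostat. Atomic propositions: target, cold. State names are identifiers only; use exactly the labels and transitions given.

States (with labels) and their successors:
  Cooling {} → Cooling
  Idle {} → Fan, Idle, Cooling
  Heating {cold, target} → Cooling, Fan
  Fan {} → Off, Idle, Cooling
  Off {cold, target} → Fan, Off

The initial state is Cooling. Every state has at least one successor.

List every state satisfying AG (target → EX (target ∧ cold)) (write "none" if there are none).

States satisfying target → EX (target ∧ cold): {Cooling, Idle, Fan, Off}.
States satisfying AG (target → EX (target ∧ cold)): {Cooling, Idle, Fan, Off}.

{Cooling, Idle, Fan, Off}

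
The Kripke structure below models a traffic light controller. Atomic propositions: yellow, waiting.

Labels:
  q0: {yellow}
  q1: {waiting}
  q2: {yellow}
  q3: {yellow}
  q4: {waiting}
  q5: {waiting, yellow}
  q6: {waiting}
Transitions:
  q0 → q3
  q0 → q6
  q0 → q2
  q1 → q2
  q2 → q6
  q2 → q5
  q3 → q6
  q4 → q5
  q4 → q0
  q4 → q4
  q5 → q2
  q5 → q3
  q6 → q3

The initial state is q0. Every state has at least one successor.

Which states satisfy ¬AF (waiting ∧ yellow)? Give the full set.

States satisfying waiting ∧ yellow: {q5}.
States satisfying AF (waiting ∧ yellow): {q5}.
States satisfying ¬AF (waiting ∧ yellow): {q0, q1, q2, q3, q4, q6}.

{q0, q1, q2, q3, q4, q6}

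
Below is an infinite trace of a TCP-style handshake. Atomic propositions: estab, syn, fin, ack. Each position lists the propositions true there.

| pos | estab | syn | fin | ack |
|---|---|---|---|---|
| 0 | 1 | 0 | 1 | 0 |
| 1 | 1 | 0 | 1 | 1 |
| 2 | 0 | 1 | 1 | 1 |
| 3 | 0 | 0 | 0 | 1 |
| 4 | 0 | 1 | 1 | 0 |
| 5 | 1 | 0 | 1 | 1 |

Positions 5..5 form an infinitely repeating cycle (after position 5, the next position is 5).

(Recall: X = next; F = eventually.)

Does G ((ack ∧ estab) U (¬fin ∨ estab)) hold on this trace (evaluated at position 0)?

Does not hold

(ack ∧ estab) U (¬fin ∨ estab) must hold at every position from 0 onward. It fails at position 2, so G ((ack ∧ estab) U (¬fin ∨ estab)) is false.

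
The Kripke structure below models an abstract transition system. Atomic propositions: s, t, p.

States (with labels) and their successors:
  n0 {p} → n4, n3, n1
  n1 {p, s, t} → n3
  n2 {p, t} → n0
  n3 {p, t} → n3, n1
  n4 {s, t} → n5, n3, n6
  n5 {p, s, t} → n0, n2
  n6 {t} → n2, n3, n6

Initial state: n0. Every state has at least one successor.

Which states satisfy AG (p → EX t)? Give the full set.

States satisfying p → EX t: {n0, n1, n3, n4, n5, n6}.
States satisfying AG (p → EX t): {n1, n3}.

{n1, n3}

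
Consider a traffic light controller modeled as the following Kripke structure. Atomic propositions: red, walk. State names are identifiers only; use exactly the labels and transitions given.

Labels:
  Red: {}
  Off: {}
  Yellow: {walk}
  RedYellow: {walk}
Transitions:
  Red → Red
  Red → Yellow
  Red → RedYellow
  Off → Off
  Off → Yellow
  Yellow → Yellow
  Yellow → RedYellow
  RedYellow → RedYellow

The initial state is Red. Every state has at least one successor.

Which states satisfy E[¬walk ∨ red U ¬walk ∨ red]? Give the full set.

{Red, Off}

States satisfying ¬walk ∨ red: {Red, Off}.
States satisfying E[¬walk ∨ red U ¬walk ∨ red]: {Red, Off}.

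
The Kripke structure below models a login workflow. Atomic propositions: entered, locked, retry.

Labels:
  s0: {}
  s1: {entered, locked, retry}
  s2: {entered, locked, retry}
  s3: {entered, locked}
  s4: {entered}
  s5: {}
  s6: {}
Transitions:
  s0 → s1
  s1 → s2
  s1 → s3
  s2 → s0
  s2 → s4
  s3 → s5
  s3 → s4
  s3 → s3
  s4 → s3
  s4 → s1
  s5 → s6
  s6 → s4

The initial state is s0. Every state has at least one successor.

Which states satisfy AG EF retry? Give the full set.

{s0, s1, s2, s3, s4, s5, s6}

States satisfying EF retry: {s0, s1, s2, s3, s4, s5, s6}.
States satisfying AG EF retry: {s0, s1, s2, s3, s4, s5, s6}.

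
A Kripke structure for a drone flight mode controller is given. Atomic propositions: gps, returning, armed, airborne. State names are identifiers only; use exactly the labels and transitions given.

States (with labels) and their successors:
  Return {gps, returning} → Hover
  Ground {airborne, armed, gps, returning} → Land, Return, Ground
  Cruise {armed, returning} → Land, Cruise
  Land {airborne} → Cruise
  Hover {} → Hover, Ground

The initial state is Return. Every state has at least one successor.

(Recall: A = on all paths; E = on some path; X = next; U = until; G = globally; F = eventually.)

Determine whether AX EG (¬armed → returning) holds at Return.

States satisfying EG (¬armed → returning): {Ground, Cruise}.
States satisfying AX EG (¬armed → returning): {Land}.
Return ∉ Sat(AX EG (¬armed → returning)).

No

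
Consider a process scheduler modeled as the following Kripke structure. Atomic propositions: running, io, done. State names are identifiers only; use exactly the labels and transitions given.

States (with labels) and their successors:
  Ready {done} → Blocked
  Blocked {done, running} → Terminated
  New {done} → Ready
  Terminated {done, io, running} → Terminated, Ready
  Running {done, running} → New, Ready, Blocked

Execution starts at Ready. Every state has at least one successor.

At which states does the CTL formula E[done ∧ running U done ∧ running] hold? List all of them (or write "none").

{Blocked, Terminated, Running}

States satisfying done ∧ running: {Blocked, Terminated, Running}.
States satisfying E[done ∧ running U done ∧ running]: {Blocked, Terminated, Running}.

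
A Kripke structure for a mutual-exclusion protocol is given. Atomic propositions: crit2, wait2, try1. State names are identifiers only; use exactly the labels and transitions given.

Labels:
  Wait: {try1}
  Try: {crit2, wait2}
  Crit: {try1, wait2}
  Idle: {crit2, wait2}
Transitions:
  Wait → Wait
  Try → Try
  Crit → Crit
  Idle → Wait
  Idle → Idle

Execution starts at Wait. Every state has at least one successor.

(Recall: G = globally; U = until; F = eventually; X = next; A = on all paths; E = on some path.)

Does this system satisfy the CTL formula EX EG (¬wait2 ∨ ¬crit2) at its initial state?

Yes

States satisfying EG (¬wait2 ∨ ¬crit2): {Wait, Crit}.
States satisfying EX EG (¬wait2 ∨ ¬crit2): {Wait, Crit, Idle}.
Wait ∈ Sat(EX EG (¬wait2 ∨ ¬crit2)).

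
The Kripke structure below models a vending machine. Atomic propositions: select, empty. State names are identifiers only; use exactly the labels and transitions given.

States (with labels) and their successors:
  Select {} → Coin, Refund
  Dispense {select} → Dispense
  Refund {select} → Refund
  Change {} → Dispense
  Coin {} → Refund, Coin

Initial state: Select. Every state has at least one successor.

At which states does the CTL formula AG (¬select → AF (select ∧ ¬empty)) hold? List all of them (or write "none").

States satisfying ¬select → AF (select ∧ ¬empty): {Dispense, Refund, Change}.
States satisfying AG (¬select → AF (select ∧ ¬empty)): {Dispense, Refund, Change}.

{Dispense, Refund, Change}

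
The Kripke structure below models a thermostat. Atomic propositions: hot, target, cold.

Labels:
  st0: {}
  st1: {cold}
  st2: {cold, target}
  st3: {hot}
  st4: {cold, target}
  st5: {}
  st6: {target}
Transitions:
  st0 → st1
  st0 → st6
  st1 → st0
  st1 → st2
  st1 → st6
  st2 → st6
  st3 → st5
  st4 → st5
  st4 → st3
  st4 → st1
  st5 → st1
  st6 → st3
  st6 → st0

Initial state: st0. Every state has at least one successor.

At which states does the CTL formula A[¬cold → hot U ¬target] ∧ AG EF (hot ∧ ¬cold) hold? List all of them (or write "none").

States satisfying ¬cold → hot: {st1, st2, st3, st4}.
States satisfying ¬target: {st0, st1, st3, st5}.
States satisfying A[¬cold → hot U ¬target]: {st0, st1, st3, st4, st5}.
States satisfying EF (hot ∧ ¬cold): {st0, st1, st2, st3, st4, st5, st6}.
States satisfying AG EF (hot ∧ ¬cold): {st0, st1, st2, st3, st4, st5, st6}.
States satisfying A[¬cold → hot U ¬target] ∧ AG EF (hot ∧ ¬cold): {st0, st1, st3, st4, st5}.

{st0, st1, st3, st4, st5}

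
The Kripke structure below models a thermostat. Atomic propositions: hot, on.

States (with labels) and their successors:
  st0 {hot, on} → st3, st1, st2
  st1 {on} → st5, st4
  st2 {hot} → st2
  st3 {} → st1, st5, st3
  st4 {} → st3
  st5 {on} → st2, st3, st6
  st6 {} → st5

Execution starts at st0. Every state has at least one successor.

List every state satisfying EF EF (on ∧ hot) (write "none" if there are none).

{st0}

States satisfying EF (on ∧ hot): {st0}.
States satisfying EF EF (on ∧ hot): {st0}.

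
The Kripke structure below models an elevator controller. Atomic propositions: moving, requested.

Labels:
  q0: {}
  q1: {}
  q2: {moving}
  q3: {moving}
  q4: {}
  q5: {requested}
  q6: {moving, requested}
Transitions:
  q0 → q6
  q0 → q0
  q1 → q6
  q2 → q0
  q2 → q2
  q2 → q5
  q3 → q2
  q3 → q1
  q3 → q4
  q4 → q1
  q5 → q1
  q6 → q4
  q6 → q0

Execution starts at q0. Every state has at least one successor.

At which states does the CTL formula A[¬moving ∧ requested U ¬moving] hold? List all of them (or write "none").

{q0, q1, q4, q5}

States satisfying ¬moving ∧ requested: {q5}.
States satisfying ¬moving: {q0, q1, q4, q5}.
States satisfying A[¬moving ∧ requested U ¬moving]: {q0, q1, q4, q5}.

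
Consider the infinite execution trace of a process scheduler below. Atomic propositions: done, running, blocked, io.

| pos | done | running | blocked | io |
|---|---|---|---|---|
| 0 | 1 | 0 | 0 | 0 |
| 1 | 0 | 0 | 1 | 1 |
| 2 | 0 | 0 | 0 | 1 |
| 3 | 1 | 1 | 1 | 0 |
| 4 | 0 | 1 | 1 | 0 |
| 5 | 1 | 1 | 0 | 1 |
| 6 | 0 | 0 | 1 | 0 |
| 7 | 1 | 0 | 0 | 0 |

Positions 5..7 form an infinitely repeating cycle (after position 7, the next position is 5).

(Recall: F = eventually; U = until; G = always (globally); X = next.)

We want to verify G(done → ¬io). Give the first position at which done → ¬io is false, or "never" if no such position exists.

Check done → ¬io at each position in order: 0 ✓, 1 ✓, 2 ✓, 3 ✓, 4 ✓.
At position 5 the labels are {done, io, running}, so done → ¬io is false there. This is the first violation.

5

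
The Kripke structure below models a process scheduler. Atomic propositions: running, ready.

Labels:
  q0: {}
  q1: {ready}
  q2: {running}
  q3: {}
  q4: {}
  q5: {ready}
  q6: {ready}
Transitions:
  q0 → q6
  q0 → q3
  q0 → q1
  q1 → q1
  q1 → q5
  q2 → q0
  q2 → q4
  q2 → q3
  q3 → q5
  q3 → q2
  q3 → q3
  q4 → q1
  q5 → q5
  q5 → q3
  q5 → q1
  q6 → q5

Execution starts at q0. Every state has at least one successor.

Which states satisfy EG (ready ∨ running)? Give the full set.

States satisfying ready ∨ running: {q1, q2, q5, q6}.
States satisfying EG (ready ∨ running): {q1, q5, q6}.

{q1, q5, q6}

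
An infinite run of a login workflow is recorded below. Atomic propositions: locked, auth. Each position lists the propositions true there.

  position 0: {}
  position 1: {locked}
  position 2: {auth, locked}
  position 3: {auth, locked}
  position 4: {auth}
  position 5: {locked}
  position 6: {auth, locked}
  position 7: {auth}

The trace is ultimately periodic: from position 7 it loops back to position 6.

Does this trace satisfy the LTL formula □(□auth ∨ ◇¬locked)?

Yes

□auth ∨ ◇¬locked holds at every position 0..7, and those are all positions ever visited, so □(□auth ∨ ◇¬locked) holds.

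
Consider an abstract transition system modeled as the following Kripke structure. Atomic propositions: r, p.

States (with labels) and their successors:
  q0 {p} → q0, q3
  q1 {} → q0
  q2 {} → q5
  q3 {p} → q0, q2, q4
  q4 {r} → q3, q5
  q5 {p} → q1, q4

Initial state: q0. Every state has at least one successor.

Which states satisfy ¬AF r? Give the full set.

{q0, q1, q2, q3, q5}

States satisfying r: {q4}.
States satisfying AF r: {q4}.
States satisfying ¬AF r: {q0, q1, q2, q3, q5}.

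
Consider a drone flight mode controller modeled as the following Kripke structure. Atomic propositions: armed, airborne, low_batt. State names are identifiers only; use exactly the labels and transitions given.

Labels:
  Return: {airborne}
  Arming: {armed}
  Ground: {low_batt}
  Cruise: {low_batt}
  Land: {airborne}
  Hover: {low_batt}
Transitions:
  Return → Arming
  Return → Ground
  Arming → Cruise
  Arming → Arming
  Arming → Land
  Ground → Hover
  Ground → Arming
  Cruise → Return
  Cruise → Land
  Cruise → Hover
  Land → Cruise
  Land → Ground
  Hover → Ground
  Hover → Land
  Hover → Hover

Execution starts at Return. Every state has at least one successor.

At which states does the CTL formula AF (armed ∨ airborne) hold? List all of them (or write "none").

States satisfying armed ∨ airborne: {Return, Arming, Land}.
States satisfying AF (armed ∨ airborne): {Return, Arming, Land}.

{Return, Arming, Land}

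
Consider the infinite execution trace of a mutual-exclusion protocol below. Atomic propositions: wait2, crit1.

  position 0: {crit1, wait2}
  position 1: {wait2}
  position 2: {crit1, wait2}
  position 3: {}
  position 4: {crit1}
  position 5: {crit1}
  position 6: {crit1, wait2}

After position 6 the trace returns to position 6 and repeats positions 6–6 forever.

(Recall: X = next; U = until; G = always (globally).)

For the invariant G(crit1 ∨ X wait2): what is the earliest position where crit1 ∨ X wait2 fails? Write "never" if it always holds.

Check crit1 ∨ X wait2 at each position in order: 0 ✓, 1 ✓, 2 ✓.
At position 3 the labels are {} and the next position 4 has {crit1}, so crit1 ∨ X wait2 is false there. This is the first violation.

3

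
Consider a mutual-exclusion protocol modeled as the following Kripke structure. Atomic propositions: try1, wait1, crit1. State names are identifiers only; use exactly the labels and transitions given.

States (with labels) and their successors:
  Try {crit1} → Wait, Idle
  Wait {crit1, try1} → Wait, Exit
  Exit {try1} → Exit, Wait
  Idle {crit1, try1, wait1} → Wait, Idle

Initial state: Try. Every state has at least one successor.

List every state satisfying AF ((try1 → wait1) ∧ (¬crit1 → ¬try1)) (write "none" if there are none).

States satisfying (try1 → wait1) ∧ (¬crit1 → ¬try1): {Try, Idle}.
States satisfying AF ((try1 → wait1) ∧ (¬crit1 → ¬try1)): {Try, Idle}.

{Try, Idle}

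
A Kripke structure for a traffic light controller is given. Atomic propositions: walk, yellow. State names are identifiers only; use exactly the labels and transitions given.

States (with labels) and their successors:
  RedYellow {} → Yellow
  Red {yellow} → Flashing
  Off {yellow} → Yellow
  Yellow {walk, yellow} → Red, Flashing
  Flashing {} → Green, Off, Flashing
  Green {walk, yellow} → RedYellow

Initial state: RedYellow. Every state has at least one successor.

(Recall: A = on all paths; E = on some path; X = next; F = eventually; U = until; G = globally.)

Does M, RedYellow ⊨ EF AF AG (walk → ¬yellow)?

No

States satisfying AF AG (walk → ¬yellow): ∅.
States satisfying EF AF AG (walk → ¬yellow): ∅.
No suitable path/successor from RedYellow witnesses the formula.
RedYellow ∉ Sat(EF AF AG (walk → ¬yellow)).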